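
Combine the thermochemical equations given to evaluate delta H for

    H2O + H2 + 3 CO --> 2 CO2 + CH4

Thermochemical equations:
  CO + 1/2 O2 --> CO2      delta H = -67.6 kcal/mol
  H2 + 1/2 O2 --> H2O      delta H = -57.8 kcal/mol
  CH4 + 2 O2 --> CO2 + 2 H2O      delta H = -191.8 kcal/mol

delta H = -68.8 kcal/mol

equation 1 × 3: (3)·(-67.6) = -202.8 kcal/mol
equation 2 as written: -57.8 kcal/mol
equation 3 reversed: +191.8 kcal/mol
Since enthalpy is a state function, delta H = (-202.8) + (-57.8) + (+191.8) = -68.8 kcal/mol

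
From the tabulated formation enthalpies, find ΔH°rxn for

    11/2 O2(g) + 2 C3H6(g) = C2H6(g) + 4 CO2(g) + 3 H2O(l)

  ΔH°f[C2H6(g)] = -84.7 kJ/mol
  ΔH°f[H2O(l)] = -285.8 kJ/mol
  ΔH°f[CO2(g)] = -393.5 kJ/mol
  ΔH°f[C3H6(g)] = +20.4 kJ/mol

ΔH°rxn = -2556.9 kJ/mol

Products: 1·(-84.7) + 4·(-393.5) + 3·(-285.8) = -2516.1
Reactants: 11/2·(+0.0) + 2·(+20.4) = +40.8
ΔH°rxn = (-2516.1) − (+40.8) = -2556.9 kJ/mol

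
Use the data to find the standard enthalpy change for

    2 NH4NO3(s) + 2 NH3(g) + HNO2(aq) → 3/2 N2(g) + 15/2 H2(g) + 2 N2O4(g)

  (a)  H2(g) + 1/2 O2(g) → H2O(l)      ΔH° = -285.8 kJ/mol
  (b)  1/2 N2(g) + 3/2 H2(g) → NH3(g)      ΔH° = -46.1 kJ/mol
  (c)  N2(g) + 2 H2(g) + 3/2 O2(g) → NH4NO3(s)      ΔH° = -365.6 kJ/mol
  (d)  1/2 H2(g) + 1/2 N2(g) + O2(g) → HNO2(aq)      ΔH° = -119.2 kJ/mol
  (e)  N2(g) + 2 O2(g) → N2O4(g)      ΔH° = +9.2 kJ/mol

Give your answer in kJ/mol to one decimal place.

(a): not needed (H2O(l) appears nowhere else).
(b) reversed and × 2 (reverse to put NH3(g) on the reactant side; scale by 2 for the 2 NH3(g)): (-2)·(-46.1) = +92.2 kJ/mol
(c) reversed and × 2 (NH4NO3(s) must end up as a reactant; ×2 to match 2 NH4NO3(s) in the target): (-2)·(-365.6) = +731.2 kJ/mol
(d) reversed (HNO2(aq) must end up as a reactant): +119.2 kJ/mol
(e) × 2 (scale by 2 for the 2 N2O4(g)): (2)·(+9.2) = +18.4 kJ/mol
ΔH° = (-2)·(-46.1) + (-2)·(-365.6) + (-1)·(-119.2) + (2)·(+9.2) = 961.0 kJ/mol

ΔH° = 961.0 kJ/mol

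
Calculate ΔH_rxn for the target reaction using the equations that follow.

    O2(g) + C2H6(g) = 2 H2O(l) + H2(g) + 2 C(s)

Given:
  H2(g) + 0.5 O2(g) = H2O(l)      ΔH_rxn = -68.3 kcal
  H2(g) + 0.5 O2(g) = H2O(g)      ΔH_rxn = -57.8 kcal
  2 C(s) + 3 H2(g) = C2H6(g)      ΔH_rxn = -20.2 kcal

ΔH_rxn = -116.4 kcal

equation 1 × 2: (2)·(-68.3) = -136.6 kcal
equation 2: not needed.
equation 3 reversed: +20.2 kcal
By Hess's law, ΔH_rxn = (-136.6) + (+20.2) = -116.4 kcal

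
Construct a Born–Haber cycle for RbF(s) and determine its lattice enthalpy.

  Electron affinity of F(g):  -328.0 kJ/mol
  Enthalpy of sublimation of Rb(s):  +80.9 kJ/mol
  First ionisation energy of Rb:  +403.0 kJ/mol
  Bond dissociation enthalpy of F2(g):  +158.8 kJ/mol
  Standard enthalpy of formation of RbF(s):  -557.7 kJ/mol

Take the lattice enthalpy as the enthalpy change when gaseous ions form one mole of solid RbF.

ΔHf° = 1·ΔHsub + 1·(ΣIE) + 1/2·D(F2) + 1·EA + U
-557.7 = 1·(+80.9) + 1·(+403.0) + 1/2·(+158.8) + 1·(-328.0) + U
U = -557.7 − (+235.3) = -793.0 kJ/mol

U = -793.0 kJ/mol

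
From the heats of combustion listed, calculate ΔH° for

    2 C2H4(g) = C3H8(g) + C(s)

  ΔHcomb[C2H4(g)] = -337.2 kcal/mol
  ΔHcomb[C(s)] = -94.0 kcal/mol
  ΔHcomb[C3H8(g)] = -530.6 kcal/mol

With combustion enthalpies, reactants minus products:
= [2·(-337.2)] − [1·(-530.6) + 1·(-94.0)]
= -49.8 kcal/mol

ΔH° = -49.8 kcal/mol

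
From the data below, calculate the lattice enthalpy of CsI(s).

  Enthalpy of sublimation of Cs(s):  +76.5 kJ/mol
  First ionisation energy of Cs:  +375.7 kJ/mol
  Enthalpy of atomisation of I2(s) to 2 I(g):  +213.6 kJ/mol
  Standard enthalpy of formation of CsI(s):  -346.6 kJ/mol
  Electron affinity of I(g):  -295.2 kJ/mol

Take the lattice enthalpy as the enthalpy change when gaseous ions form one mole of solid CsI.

ΔHf° = 1·ΔHsub + 1·(ΣIE) + 1/2·D(I2) + 1·EA + U
-346.6 = 1·(+76.5) + 1·(+375.7) + 1/2·(+213.6) + 1·(-295.2) + U
U = -346.6 − (+263.8) = -610.4 kJ/mol

U = -610.4 kJ/mol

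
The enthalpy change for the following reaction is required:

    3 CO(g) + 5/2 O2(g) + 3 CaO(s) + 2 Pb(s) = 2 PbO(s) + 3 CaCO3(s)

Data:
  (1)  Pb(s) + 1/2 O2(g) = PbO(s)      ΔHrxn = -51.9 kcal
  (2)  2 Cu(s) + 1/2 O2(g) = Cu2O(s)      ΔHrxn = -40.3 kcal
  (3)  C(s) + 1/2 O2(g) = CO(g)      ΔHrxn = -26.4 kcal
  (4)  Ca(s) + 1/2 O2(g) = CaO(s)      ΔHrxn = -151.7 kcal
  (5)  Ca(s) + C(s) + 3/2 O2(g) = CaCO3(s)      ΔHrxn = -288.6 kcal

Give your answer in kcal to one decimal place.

ΔHrxn = -435.3 kcal

(1) × 2 (×2 to match 2 PbO(s) in the target): (2)·(-51.9) = -103.8 kcal
(2): not needed (Cu2O(s) appears nowhere else).
(3) reversed and × 3 (reverse to put CO(g) on the reactant side; scale by 3 for the 3 CO(g)): (-3)·(-26.4) = +79.2 kcal
(4) reversed and × 3 (reverse to put CaO(s) on the reactant side; ×3 to match 3 CaO(s) in the target): (-3)·(-151.7) = +455.1 kcal
(5) × 3 (×3 to match 3 CaCO3(s) in the target): (3)·(-288.6) = -865.8 kcal
ΔHrxn = (-103.8) + (+79.2) + (+455.1) + (-865.8) = -435.3 kcal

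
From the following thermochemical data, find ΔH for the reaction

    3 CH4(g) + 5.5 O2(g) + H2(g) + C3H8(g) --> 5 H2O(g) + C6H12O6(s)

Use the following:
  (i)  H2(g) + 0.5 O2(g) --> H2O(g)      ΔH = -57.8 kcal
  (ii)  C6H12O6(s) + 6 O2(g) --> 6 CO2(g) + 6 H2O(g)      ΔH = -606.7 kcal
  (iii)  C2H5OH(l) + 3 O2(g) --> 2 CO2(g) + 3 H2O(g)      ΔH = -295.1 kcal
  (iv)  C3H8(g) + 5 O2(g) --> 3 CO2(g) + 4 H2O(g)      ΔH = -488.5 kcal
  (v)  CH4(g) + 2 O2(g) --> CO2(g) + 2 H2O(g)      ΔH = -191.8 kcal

(i) as written: -57.8 kcal
(ii) reversed: +606.7 kcal
(iii): not needed.
(iv) as written: -488.5 kcal
(v) × 3: (3)·(-191.8) = -575.4 kcal
By Hess's law, ΔH = (1)·(-57.8) + (-1)·(-606.7) + (1)·(-488.5) + (3)·(-191.8) = -515.0 kcal

ΔH = -515.0 kcal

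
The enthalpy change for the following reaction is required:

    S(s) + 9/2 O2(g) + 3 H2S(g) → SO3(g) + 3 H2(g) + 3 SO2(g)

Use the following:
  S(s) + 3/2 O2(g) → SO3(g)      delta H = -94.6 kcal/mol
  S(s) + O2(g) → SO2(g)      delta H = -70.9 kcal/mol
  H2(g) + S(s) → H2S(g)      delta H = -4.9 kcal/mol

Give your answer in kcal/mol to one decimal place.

equation 1 as written: -94.6 kcal/mol
equation 2 × 3: (3)·(-70.9) = -212.7 kcal/mol
equation 3 reversed and × 3: (-3)·(-4.9) = +14.7 kcal/mol
Since enthalpy is a state function, delta H = (-94.6) + (-212.7) + (+14.7) = -292.6 kcal/mol

delta H = -292.6 kcal/mol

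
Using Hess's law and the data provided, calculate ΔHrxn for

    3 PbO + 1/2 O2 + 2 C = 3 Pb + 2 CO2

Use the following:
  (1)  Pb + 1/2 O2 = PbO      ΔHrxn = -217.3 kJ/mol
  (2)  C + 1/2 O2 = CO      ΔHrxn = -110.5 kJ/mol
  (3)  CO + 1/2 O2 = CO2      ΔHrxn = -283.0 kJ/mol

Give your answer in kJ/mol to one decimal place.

ΔHrxn = -135.1 kJ/mol

(1) reversed and × 3: (-3)·(-217.3) = +651.9 kJ/mol
(2) × 2: (2)·(-110.5) = -221.0 kJ/mol
(3) × 2: (2)·(-283.0) = -566.0 kJ/mol
ΔHrxn = (+651.9) + (-221.0) + (-566.0) = -135.1 kJ/mol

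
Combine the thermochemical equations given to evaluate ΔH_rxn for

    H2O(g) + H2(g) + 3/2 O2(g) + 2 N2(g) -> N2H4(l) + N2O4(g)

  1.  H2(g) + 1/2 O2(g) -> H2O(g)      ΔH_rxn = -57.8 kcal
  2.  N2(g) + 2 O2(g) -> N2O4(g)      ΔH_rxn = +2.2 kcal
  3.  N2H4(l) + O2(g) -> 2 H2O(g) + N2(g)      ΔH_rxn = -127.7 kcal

ΔH_rxn = 72.1 kcal

eq. 1 as written (H2(g) already on the reactant side): -57.8 kcal
eq. 2 as written (N2O4(g) already on the product side): +2.2 kcal
eq. 3 reversed (N2H4(l) must end up as a product): +127.7 kcal
ΔH_rxn = (-57.8) + (+2.2) + (+127.7) = 72.1 kcal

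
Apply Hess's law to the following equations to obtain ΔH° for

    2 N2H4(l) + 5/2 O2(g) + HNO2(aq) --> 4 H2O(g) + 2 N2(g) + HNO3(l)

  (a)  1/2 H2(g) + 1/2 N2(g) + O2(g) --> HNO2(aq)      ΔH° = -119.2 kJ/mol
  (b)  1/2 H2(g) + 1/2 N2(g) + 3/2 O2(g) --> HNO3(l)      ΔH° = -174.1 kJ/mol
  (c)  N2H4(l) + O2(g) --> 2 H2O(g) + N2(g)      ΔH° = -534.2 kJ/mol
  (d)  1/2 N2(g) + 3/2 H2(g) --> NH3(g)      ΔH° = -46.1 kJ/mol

ΔH° = -1123.3 kJ/mol

(a) reversed (HNO2(aq) must end up as a reactant): +119.2 kJ/mol
(b) as written (HNO3(l) already on the product side): -174.1 kJ/mol
(c) × 2 (×2 to match 2 N2H4(l) in the target): (2)·(-534.2) = -1068.4 kJ/mol
(d): not needed (NH3(g) appears nowhere else).
ΔH° = (+119.2) + (-174.1) + (-1068.4) = -1123.3 kJ/mol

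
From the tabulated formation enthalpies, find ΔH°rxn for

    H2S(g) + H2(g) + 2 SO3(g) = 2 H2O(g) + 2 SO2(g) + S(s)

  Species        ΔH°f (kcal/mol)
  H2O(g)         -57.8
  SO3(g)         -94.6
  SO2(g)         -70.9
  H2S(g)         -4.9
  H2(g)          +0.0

Products: 2·(-57.8) + 2·(-70.9) + 1·(+0.0) = -257.4
Reactants: 1·(-4.9) + 1·(+0.0) + 2·(-94.6) = -194.1
ΔH°rxn = (-257.4) − (-194.1) = -63.3 kcal/mol

ΔH°rxn = -63.3 kcal/mol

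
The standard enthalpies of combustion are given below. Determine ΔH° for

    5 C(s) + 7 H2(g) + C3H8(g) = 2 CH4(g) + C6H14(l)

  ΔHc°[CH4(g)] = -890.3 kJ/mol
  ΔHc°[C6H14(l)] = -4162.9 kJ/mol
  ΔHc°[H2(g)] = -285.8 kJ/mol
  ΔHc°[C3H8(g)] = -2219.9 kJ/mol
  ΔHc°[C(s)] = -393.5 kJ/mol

ΔH° = -244.5 kJ/mol

With combustion enthalpies, reactants minus products:
= [5·(-393.5) + 7·(-285.8) + 1·(-2219.9)] − [2·(-890.3) + 1·(-4162.9)]
= -244.5 kJ/mol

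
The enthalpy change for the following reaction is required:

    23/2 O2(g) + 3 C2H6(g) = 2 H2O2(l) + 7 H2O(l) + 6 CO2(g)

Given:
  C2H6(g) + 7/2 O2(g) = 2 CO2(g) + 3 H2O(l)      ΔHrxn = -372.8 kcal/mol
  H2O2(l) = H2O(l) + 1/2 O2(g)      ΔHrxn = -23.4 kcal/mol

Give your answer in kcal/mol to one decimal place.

equation 1 × 3: (3)·(-372.8) = -1118.4 kcal/mol
equation 2 reversed and × 2: (-2)·(-23.4) = +46.8 kcal/mol
ΔHrxn = (-1118.4) + (+46.8) = -1071.6 kcal/mol

ΔHrxn = -1071.6 kcal/mol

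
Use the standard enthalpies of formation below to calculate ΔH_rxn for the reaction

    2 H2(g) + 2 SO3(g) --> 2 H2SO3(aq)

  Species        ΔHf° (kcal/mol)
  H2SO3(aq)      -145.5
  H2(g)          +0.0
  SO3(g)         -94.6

Products: 2·(-145.5) = -291.0
Reactants: 2·(+0.0) + 2·(-94.6) = -189.2
ΔH_rxn = (-291.0) − (-189.2) = -101.8 kcal/mol

ΔH_rxn = -101.8 kcal/mol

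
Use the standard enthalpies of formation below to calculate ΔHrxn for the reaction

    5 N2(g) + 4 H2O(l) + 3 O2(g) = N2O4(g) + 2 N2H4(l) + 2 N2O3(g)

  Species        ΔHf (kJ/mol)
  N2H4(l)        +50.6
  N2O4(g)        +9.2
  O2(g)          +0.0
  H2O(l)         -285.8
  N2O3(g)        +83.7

ΔHrxn = 1421.0 kJ/mol

Products: 1·(+9.2) + 2·(+50.6) + 2·(+83.7) = +277.8
Reactants: 5·(+0.0) + 4·(-285.8) + 3·(+0.0) = -1143.2
ΔHrxn = (+277.8) − (-1143.2) = 1421.0 kJ/mol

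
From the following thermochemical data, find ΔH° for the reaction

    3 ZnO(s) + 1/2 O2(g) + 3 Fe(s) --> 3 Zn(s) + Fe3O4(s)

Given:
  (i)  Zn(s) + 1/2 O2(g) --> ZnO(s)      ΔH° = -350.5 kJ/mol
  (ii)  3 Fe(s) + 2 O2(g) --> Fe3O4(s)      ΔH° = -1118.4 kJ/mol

ΔH° = -66.9 kJ/mol

(i) reversed and × 3: (-3)·(-350.5) = +1051.5 kJ/mol
(ii) as written: -1118.4 kJ/mol
ΔH° = (+1051.5) + (-1118.4) = -66.9 kJ/mol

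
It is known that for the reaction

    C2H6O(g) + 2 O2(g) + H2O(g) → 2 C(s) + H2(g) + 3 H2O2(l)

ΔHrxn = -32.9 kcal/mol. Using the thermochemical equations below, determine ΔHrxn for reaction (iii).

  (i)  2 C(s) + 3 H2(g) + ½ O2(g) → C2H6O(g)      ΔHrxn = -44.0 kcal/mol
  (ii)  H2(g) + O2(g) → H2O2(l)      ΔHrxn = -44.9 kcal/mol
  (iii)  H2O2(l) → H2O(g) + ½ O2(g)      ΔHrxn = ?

(i) reversed (C2H6O(g) must end up as a reactant): +44.0 kcal/mol
(ii) × 2: (2)·(-44.9) = -89.8 kcal/mol
(iii) reversed (reverse to put H2O(g) on the reactant side): contributes −x
-32.9 = (+44.0) + (-89.8) − x
x = (-32.9 − (-45.8)) / (-1) = -12.9 kcal/mol

ΔHrxn = -12.9 kcal/mol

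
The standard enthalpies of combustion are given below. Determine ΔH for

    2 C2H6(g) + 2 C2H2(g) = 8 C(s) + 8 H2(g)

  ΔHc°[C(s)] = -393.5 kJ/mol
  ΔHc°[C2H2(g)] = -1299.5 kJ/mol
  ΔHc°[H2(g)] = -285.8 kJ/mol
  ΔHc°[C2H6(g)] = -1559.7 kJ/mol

With combustion enthalpies, reactants minus products:
= [2·(-1559.7) + 2·(-1299.5)] − [8·(-393.5) + 8·(-285.8)]
= -284.0 kJ/mol

ΔH = -284.0 kJ/mol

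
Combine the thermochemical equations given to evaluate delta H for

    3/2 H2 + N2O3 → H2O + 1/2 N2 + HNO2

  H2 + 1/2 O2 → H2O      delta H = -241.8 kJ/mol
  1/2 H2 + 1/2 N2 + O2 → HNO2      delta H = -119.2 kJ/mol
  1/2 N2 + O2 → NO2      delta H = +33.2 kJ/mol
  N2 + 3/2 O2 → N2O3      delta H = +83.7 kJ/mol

delta H = -444.7 kJ/mol

equation 1 as written (H2O already on the product side): -241.8 kJ/mol
equation 2 as written (HNO2 already on the product side): -119.2 kJ/mol
equation 3: not needed (NO2 appears nowhere else).
equation 4 reversed (N2O3 must end up as a reactant): -83.7 kJ/mol
By Hess's law, delta H = (-241.8) + (-119.2) + (-83.7) = -444.7 kJ/mol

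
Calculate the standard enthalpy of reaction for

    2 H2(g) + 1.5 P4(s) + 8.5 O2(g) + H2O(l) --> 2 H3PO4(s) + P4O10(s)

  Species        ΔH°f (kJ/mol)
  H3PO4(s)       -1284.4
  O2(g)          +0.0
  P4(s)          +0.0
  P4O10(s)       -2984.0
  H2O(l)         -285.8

Products: 2·(-1284.4) + 1·(-2984.0) = -5552.8
Reactants: 2·(+0.0) + 3/2·(+0.0) + 17/2·(+0.0) + 1·(-285.8) = -285.8
ΔH°rxn = (-5552.8) − (-285.8) = -5267.0 kJ/mol

ΔH°rxn = -5267.0 kJ/mol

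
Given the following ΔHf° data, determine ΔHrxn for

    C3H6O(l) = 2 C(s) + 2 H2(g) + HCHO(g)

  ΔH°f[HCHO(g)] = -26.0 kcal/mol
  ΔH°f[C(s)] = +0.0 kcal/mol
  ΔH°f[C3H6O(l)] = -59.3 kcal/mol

ΔHrxn = 33.3 kcal/mol

ΔH°rxn = Σ nΔHf°(products) − Σ nΔHf°(reactants).
Products: 2·(+0.0) + 2·(+0.0) + 1·(-26.0) = -26.0
Reactants: 1·(-59.3) = -59.3
ΔHrxn = (-26.0) − (-59.3) = 33.3 kcal/mol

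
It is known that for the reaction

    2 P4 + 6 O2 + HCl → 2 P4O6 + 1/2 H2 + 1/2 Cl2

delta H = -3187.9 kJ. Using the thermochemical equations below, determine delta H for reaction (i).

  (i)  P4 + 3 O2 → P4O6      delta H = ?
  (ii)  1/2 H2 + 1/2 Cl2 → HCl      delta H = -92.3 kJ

delta H = -1640.1 kJ

(i) × 2: contributes 2·x
(ii) reversed: +92.3 kJ
-3187.9 = (+92.3) + 2·x
x = (-3187.9 − (+92.3)) / (2) = -1640.1 kJ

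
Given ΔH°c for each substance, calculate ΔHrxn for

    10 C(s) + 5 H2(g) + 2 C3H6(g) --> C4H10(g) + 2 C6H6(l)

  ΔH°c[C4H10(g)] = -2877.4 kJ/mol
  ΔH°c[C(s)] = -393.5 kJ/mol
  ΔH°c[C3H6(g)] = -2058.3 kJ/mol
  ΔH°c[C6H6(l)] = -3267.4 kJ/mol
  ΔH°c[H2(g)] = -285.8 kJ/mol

Using ΔH = Σ nΔHc°(reactants) − Σ nΔHc°(products):
= [10·(-393.5) + 5·(-285.8) + 2·(-2058.3)] − [1·(-2877.4) + 2·(-3267.4)]
= -68.4 kJ/mol

ΔHrxn = -68.4 kJ/mol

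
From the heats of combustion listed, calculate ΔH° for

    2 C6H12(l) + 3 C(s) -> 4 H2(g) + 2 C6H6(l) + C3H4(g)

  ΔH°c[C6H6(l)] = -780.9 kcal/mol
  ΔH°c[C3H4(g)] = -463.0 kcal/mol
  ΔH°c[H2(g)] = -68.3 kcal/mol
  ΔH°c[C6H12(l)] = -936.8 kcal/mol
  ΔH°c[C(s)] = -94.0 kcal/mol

With combustion enthalpies, reactants minus products:
= [2·(-936.8) + 3·(-94.0)] − [4·(-68.3) + 2·(-780.9) + 1·(-463.0)]
= 142.4 kcal/mol

ΔH° = 142.4 kcal/mol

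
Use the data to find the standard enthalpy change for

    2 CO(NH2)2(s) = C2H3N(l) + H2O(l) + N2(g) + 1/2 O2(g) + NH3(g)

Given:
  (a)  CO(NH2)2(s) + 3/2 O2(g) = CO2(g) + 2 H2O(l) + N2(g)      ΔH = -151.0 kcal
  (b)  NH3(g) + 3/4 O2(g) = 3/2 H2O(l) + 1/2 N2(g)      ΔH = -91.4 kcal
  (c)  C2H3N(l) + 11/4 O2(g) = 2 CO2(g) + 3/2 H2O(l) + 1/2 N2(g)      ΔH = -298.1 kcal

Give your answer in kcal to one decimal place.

ΔH = 87.5 kcal

(a) × 2 (×2 to match 2 CO(NH2)2(s) in the target): (2)·(-151.0) = -302.0 kcal
(b) reversed (NH3(g) must end up as a product): +91.4 kcal
(c) reversed (C2H3N(l) must end up as a product): +298.1 kcal
Since enthalpy is a state function, ΔH = (2)·(-151.0) + (-1)·(-91.4) + (-1)·(-298.1) = 87.5 kcal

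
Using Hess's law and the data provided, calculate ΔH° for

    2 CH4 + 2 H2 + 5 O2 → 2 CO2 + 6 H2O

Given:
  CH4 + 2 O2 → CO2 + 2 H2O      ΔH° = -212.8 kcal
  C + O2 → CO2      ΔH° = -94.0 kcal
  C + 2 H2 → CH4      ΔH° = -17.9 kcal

ΔH° = -562.3 kcal

equation 1 × 3: (3)·(-212.8) = -638.4 kcal
equation 2 reversed: +94.0 kcal
equation 3 as written: -17.9 kcal
ΔH° = (-638.4) + (+94.0) + (-17.9) = -562.3 kcal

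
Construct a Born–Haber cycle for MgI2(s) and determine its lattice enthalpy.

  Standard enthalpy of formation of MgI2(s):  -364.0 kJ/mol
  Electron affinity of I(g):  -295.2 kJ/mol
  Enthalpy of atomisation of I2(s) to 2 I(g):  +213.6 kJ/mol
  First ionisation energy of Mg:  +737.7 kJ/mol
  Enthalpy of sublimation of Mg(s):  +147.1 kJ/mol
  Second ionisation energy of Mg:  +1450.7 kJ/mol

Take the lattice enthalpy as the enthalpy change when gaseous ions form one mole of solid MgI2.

U = -2322.7 kJ/mol

ΔHf° = 1·ΔHsub + 1·(ΣIE) + 1·D(I2) + 2·EA + U
-364.0 = 1·(+147.1) + 1·(+2188.4) + 1·(+213.6) + 2·(-295.2) + U
U = -364.0 − (+1958.7) = -2322.7 kJ/mol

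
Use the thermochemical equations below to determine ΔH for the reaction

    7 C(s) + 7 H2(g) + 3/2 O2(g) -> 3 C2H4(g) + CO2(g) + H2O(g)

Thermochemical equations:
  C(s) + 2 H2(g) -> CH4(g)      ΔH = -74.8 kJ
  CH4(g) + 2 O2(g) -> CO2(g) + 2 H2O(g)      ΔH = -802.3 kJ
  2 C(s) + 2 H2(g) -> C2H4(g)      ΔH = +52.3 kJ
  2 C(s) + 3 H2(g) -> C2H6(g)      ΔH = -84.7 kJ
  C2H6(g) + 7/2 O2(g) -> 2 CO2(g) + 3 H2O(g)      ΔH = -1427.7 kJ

ΔH = -478.4 kJ

equation 1 reversed: +74.8 kJ
equation 2 reversed: +802.3 kJ
equation 3 × 3 (scale by 3 for the 3 C2H4(g)): (3)·(+52.3) = +156.9 kJ
equation 4 as written: -84.7 kJ
equation 5 as written: -1427.7 kJ
Since enthalpy is a state function, ΔH = (+74.8) + (+802.3) + (+156.9) + (-84.7) + (-1427.7) = -478.4 kJ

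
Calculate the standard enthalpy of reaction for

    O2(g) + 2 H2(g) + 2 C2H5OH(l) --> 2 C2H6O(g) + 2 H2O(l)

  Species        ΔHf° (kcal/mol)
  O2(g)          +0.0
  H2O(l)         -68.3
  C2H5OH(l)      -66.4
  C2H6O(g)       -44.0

Products: 2·(-44.0) + 2·(-68.3) = -224.6
Reactants: 1·(+0.0) + 2·(+0.0) + 2·(-66.4) = -132.8
ΔH°rxn = (-224.6) − (-132.8) = -91.8 kcal/mol

ΔH°rxn = -91.8 kcal/mol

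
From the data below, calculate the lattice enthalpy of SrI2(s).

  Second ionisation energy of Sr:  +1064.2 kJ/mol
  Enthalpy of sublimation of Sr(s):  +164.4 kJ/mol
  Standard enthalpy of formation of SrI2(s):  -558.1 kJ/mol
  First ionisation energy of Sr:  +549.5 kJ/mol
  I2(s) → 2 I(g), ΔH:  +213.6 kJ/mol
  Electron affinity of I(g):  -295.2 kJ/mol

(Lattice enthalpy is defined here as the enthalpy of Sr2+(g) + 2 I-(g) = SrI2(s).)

ΔHf° = 1·ΔHsub + 1·(ΣIE) + 1·D(I2) + 2·EA + U
-558.1 = 1·(+164.4) + 1·(+1613.7) + 1·(+213.6) + 2·(-295.2) + U
U = -558.1 − (+1401.3) = -1959.4 kJ/mol

U = -1959.4 kJ/mol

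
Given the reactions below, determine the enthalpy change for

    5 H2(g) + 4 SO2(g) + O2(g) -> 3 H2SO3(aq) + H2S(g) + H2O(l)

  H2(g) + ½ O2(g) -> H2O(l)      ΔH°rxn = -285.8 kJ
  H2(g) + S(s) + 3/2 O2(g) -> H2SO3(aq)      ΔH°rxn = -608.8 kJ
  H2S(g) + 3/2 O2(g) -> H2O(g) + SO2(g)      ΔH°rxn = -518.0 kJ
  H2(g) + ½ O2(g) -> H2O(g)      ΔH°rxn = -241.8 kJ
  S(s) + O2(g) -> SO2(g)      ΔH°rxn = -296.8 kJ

equation 1 as written: -285.8 kJ
equation 2 × 3: (3)·(-608.8) = -1826.4 kJ
equation 3 reversed: +518.0 kJ
equation 4 as written: -241.8 kJ
equation 5 reversed and × 3: (-3)·(-296.8) = +890.4 kJ
Combining the equations, ΔH°rxn = (-285.8) + (-1826.4) + (+518.0) + (-241.8) + (+890.4) = -945.6 kJ

ΔH°rxn = -945.6 kJ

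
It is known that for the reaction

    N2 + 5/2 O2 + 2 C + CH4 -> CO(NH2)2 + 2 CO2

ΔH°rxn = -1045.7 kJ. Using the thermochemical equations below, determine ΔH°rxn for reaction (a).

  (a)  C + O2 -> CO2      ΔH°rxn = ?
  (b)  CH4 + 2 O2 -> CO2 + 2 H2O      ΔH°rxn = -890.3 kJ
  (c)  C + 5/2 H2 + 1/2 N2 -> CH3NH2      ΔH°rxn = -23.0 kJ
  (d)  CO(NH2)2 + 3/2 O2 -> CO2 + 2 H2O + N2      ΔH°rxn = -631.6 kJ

(a) × 2: contributes 2·x
(b) as written: -890.3 kJ
(c): not needed.
(d) reversed: +631.6 kJ
-1045.7 = (-890.3) + (+631.6) + 2·x
x = (-1045.7 − (-258.7)) / (2) = -393.5 kJ

ΔH°rxn = -393.5 kJ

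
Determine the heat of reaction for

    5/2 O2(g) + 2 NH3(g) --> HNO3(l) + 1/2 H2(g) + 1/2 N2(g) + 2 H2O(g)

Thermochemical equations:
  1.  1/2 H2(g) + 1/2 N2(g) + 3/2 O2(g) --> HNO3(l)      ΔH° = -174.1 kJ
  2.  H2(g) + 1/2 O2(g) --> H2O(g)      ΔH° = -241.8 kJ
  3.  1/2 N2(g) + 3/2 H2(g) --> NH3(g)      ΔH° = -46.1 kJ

eq. 1 as written (HNO3(l) already on the product side): -174.1 kJ
eq. 2 × 2 (×2 to match 2 H2O(g) in the target): (2)·(-241.8) = -483.6 kJ
eq. 3 reversed and × 2 (reverse to put NH3(g) on the reactant side; ×2 to match 2 NH3(g) in the target): (-2)·(-46.1) = +92.2 kJ
Combining the equations, ΔH° = (1)·(-174.1) + (2)·(-241.8) + (-2)·(-46.1) = -565.5 kJ

ΔH° = -565.5 kJ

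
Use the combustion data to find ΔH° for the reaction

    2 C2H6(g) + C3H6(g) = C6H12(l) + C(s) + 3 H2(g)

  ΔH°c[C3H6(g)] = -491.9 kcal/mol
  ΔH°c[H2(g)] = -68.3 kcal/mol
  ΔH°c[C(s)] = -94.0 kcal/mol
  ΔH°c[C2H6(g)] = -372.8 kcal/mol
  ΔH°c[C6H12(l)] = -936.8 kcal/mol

With combustion enthalpies, reactants minus products:
= [2·(-372.8) + 1·(-491.9)] − [1·(-936.8) + 1·(-94.0) + 3·(-68.3)]
= -1.8 kcal/mol

ΔH° = -1.8 kcal/mol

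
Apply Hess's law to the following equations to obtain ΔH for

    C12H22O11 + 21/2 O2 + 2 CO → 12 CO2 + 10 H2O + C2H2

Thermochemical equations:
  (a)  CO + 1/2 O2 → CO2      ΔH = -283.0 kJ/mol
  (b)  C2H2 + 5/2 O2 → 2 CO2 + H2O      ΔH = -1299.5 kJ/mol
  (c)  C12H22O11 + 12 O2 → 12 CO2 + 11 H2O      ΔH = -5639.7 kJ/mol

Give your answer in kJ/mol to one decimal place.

(a) × 2: (2)·(-283.0) = -566.0 kJ/mol
(b) reversed: +1299.5 kJ/mol
(c) as written: -5639.7 kJ/mol
ΔH = (-566.0) + (+1299.5) + (-5639.7) = -4906.2 kJ/mol

ΔH = -4906.2 kJ/mol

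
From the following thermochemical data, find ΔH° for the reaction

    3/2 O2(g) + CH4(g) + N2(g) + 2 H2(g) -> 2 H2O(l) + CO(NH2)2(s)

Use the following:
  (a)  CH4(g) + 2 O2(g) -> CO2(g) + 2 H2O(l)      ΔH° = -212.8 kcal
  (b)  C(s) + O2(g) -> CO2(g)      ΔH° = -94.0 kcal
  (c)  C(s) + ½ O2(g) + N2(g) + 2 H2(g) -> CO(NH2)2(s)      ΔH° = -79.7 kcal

ΔH° = -198.5 kcal

(a) as written: -212.8 kcal
(b) reversed: +94.0 kcal
(c) as written: -79.7 kcal
Summing the manipulated equations, ΔH° = (1)·(-212.8) + (-1)·(-94.0) + (1)·(-79.7) = -198.5 kcal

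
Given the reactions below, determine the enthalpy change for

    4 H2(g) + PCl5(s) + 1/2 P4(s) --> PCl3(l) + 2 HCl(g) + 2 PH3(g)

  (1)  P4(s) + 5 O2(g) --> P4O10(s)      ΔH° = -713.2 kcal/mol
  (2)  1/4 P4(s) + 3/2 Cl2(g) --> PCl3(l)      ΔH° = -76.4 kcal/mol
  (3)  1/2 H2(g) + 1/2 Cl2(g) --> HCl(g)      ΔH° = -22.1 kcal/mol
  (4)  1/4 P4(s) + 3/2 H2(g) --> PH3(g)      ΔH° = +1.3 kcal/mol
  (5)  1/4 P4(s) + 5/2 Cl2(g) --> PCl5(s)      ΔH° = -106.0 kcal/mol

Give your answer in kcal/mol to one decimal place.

(1): not needed.
(2) as written: -76.4 kcal/mol
(3) × 2: (2)·(-22.1) = -44.2 kcal/mol
(4) × 2: (2)·(+1.3) = +2.6 kcal/mol
(5) reversed: +106.0 kcal/mol
ΔH° = (-76.4) + (-44.2) + (+2.6) + (+106.0) = -12.0 kcal/mol

ΔH° = -12.0 kcal/mol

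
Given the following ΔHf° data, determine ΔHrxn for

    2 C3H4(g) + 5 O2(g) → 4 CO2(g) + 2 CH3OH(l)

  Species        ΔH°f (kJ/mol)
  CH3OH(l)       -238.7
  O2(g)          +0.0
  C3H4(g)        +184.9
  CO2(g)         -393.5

Products: 4·(-393.5) + 2·(-238.7) = -2051.4
Reactants: 2·(+184.9) + 5·(+0.0) = +369.8
ΔHrxn = (-2051.4) − (+369.8) = -2421.2 kJ/mol

ΔHrxn = -2421.2 kJ/mol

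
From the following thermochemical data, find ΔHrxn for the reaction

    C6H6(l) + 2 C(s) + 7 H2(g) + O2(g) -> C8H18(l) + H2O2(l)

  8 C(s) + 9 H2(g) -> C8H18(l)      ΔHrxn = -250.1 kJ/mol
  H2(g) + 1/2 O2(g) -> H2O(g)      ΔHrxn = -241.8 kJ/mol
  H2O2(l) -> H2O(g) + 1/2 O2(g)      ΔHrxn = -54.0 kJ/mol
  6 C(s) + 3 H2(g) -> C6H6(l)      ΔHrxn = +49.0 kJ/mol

equation 1 as written: -250.1 kJ/mol
equation 2 as written: -241.8 kJ/mol
equation 3 reversed: +54.0 kJ/mol
equation 4 reversed: -49.0 kJ/mol
ΔHrxn = (1)·(-250.1) + (1)·(-241.8) + (-1)·(-54.0) + (-1)·(+49.0) = -486.9 kJ/mol

ΔHrxn = -486.9 kJ/mol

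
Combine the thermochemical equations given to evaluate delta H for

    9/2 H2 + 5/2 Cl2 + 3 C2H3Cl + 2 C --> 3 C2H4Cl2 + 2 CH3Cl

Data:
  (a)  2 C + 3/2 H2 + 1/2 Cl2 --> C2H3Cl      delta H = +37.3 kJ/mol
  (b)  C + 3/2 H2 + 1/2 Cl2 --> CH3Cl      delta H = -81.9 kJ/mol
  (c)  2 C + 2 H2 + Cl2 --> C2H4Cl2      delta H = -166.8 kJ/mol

delta H = -776.1 kJ/mol

(a) reversed and × 3: (-3)·(+37.3) = -111.9 kJ/mol
(b) × 2: (2)·(-81.9) = -163.8 kJ/mol
(c) × 3: (3)·(-166.8) = -500.4 kJ/mol
delta H = (-111.9) + (-163.8) + (-500.4) = -776.1 kJ/mol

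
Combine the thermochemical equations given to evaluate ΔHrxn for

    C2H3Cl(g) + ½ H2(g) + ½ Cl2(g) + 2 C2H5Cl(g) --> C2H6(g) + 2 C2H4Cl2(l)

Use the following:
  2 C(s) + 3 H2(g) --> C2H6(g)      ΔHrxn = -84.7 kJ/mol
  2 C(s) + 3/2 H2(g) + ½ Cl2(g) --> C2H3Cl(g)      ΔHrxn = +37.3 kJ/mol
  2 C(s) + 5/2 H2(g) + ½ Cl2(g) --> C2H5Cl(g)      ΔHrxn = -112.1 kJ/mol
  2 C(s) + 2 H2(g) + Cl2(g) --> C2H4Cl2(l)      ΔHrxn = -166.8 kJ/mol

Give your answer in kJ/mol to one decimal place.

ΔHrxn = -231.4 kJ/mol

equation 1 as written (C2H6(g) already on the product side): -84.7 kJ/mol
equation 2 reversed (reverse to put C2H3Cl(g) on the reactant side): -37.3 kJ/mol
equation 3 reversed and × 2 (reverse to put C2H5Cl(g) on the reactant side; scale by 2 for the 2 C2H5Cl(g)): (-2)·(-112.1) = +224.2 kJ/mol
equation 4 × 2 (scale by 2 for the 2 C2H4Cl2(l)): (2)·(-166.8) = -333.6 kJ/mol
Since enthalpy is a state function, ΔHrxn = (-84.7) + (-37.3) + (+224.2) + (-333.6) = -231.4 kJ/mol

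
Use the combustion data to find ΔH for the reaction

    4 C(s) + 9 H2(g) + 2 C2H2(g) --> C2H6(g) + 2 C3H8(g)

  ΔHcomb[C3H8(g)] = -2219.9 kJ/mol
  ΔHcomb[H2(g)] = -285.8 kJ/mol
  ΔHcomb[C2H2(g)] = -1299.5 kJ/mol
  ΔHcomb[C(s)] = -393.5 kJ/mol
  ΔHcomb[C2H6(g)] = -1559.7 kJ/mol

Using ΔH = Σ nΔHc°(reactants) − Σ nΔHc°(products):
= [4·(-393.5) + 9·(-285.8) + 2·(-1299.5)] − [1·(-1559.7) + 2·(-2219.9)]
= -745.7 kJ/mol

ΔH = -745.7 kJ/mol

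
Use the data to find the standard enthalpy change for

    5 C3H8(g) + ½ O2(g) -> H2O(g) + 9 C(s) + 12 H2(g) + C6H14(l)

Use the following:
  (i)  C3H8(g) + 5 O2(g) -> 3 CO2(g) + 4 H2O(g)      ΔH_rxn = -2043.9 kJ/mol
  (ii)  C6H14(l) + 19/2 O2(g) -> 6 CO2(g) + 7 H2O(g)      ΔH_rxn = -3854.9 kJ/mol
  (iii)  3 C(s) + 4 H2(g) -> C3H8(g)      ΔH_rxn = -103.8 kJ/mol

ΔH_rxn = 78.5 kJ/mol

(i) × 2: (2)·(-2043.9) = -4087.8 kJ/mol
(ii) reversed: +3854.9 kJ/mol
(iii) reversed and × 3: (-3)·(-103.8) = +311.4 kJ/mol
ΔH_rxn = (2)·(-2043.9) + (-1)·(-3854.9) + (-3)·(-103.8) = 78.5 kJ/mol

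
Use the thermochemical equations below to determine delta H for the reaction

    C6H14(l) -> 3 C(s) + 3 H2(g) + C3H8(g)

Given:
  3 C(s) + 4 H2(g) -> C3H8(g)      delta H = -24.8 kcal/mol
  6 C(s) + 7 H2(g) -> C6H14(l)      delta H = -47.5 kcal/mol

equation 1 as written (C3H8(g) already on the product side): -24.8 kcal/mol
equation 2 reversed (C6H14(l) must end up as a reactant): +47.5 kcal/mol
delta H = (-24.8) + (+47.5) = 22.7 kcal/mol

delta H = 22.7 kcal/mol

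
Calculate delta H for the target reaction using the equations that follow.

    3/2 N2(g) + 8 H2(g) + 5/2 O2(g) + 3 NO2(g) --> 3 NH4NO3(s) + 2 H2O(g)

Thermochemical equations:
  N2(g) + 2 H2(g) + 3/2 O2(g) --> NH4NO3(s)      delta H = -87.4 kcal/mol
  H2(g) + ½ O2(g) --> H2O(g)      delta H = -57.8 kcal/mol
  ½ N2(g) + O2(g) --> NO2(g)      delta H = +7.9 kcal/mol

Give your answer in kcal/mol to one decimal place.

equation 1 × 3: (3)·(-87.4) = -262.2 kcal/mol
equation 2 × 2: (2)·(-57.8) = -115.6 kcal/mol
equation 3 reversed and × 3: (-3)·(+7.9) = -23.7 kcal/mol
delta H = (-262.2) + (-115.6) + (-23.7) = -401.5 kcal/mol

delta H = -401.5 kcal/mol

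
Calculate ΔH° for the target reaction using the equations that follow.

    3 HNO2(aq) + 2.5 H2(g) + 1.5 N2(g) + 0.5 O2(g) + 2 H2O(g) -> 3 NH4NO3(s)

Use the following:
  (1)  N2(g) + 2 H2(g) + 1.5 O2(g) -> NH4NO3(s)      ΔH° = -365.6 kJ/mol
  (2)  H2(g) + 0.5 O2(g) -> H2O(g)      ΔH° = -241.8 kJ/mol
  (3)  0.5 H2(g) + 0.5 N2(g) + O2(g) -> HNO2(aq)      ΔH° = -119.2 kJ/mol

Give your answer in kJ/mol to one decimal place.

ΔH° = -255.6 kJ/mol

(1) × 3 (×3 to match 3 NH4NO3(s) in the target): (3)·(-365.6) = -1096.8 kJ/mol
(2) reversed and × 2 (reverse to put H2O(g) on the reactant side; ×2 to match 2 H2O(g) in the target): (-2)·(-241.8) = +483.6 kJ/mol
(3) reversed and × 3 (HNO2(aq) must end up as a reactant; scale by 3 for the 3 HNO2(aq)): (-3)·(-119.2) = +357.6 kJ/mol
ΔH° = (3)·(-365.6) + (-2)·(-241.8) + (-3)·(-119.2) = -255.6 kJ/mol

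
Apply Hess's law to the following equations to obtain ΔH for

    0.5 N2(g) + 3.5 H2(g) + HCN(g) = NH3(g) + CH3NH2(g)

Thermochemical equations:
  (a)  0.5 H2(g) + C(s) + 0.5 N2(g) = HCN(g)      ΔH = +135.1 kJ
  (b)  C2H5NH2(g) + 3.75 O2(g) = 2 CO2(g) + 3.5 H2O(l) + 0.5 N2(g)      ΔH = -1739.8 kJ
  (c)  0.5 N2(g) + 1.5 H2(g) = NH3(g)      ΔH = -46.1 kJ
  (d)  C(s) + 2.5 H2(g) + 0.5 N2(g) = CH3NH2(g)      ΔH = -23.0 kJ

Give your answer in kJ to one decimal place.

(a) reversed (reverse to put HCN(g) on the reactant side): -135.1 kJ
(b): not needed (C2H5NH2(g) appears nowhere else).
(c) as written (NH3(g) already on the product side): -46.1 kJ
(d) as written (CH3NH2(g) already on the product side): -23.0 kJ
Summing the manipulated equations, ΔH = (-135.1) + (-46.1) + (-23.0) = -204.2 kJ

ΔH = -204.2 kJ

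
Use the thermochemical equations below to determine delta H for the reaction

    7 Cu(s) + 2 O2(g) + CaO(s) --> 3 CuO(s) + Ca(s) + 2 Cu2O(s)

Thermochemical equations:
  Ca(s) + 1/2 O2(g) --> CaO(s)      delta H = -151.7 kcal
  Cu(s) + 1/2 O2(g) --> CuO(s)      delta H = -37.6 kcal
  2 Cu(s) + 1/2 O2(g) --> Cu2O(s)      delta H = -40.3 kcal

equation 1 reversed: +151.7 kcal
equation 2 × 3: (3)·(-37.6) = -112.8 kcal
equation 3 × 2: (2)·(-40.3) = -80.6 kcal
Summing the manipulated equations, delta H = (+151.7) + (-112.8) + (-80.6) = -41.7 kcal

delta H = -41.7 kcal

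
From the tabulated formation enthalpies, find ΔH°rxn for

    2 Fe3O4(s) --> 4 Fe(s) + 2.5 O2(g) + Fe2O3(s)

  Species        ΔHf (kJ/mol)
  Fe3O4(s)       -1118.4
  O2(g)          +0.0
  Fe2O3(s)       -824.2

Products: 4·(+0.0) + 5/2·(+0.0) + 1·(-824.2) = -824.2
Reactants: 2·(-1118.4) = -2236.8
ΔH°rxn = (-824.2) − (-2236.8) = 1412.6 kJ/mol

ΔH°rxn = 1412.6 kJ/mol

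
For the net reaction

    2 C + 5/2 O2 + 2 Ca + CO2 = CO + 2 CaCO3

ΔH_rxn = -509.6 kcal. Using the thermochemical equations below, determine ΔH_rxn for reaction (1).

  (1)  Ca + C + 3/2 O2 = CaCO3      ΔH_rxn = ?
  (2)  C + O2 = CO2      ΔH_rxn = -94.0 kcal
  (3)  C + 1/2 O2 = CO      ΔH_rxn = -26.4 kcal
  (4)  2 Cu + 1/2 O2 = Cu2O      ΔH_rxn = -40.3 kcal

ΔH_rxn = -288.6 kcal

(1) × 2: contributes 2·x
(2) reversed: +94.0 kcal
(3) as written: -26.4 kcal
(4): not needed.
-509.6 = (+94.0) + (-26.4) + 2·x
x = (-509.6 − (+67.6)) / (2) = -288.6 kcal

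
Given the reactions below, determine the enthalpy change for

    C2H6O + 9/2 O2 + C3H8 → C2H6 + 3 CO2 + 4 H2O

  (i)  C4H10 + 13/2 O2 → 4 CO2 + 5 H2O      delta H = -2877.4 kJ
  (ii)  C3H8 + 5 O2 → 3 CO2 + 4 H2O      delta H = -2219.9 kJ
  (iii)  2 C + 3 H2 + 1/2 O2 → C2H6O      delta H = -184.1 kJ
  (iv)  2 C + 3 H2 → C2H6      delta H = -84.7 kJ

delta H = -2120.5 kJ

(i): not needed (C4H10 appears nowhere else).
(ii) as written (C3H8 already on the reactant side): -2219.9 kJ
(iii) reversed (reverse to put C2H6O on the reactant side): +184.1 kJ
(iv) as written (C2H6 already on the product side): -84.7 kJ
Summing the manipulated equations, delta H = (1)·(-2219.9) + (-1)·(-184.1) + (1)·(-84.7) = -2120.5 kJ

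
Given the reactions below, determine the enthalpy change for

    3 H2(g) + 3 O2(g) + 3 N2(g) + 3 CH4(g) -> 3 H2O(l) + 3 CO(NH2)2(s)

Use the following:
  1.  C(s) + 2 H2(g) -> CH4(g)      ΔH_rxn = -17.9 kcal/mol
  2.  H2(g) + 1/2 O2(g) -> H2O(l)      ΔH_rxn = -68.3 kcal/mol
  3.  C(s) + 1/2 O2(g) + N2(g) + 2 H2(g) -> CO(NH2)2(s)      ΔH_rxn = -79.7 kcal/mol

eq. 1 reversed and × 3: (-3)·(-17.9) = +53.7 kcal/mol
eq. 2 × 3: (3)·(-68.3) = -204.9 kcal/mol
eq. 3 × 3: (3)·(-79.7) = -239.1 kcal/mol
ΔH_rxn = (+53.7) + (-204.9) + (-239.1) = -390.3 kcal/mol

ΔH_rxn = -390.3 kcal/mol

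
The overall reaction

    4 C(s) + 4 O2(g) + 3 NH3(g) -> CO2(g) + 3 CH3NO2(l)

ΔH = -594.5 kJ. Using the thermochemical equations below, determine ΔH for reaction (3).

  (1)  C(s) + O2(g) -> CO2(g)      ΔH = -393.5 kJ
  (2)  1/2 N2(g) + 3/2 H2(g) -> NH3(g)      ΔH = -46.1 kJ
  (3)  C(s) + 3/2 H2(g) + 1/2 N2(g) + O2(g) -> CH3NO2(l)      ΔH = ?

ΔH = -113.1 kJ

(1) as written (CO2(g) already on the product side): -393.5 kJ
(2) reversed and × 3 (reverse to put NH3(g) on the reactant side; scale by 3 for the 3 NH3(g)): (-3)·(-46.1) = +138.3 kJ
(3) × 3 (×3 to match 3 CH3NO2(l) in the target): contributes 3·x
-594.5 = (-393.5) + (+138.3) + 3·x
x = (-594.5 − (-255.2)) / (3) = -113.1 kJ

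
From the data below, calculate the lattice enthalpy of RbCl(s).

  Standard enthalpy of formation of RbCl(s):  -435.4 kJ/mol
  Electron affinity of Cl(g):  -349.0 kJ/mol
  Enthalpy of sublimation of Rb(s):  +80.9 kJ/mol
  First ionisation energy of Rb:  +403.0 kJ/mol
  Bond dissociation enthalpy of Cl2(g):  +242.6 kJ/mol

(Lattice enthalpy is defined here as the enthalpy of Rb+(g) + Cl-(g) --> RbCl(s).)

U = -691.6 kJ/mol

ΔHf° = 1·ΔHsub + 1·(ΣIE) + 1/2·D(Cl2) + 1·EA + U
-435.4 = 1·(+80.9) + 1·(+403.0) + 1/2·(+242.6) + 1·(-349.0) + U
U = -435.4 − (+256.2) = -691.6 kJ/mol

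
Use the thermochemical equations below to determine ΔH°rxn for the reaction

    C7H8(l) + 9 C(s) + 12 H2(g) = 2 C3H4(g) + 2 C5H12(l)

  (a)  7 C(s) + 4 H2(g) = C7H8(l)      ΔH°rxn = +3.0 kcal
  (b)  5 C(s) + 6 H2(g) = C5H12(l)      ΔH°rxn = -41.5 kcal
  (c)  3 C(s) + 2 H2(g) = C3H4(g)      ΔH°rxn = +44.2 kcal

(a) reversed (C7H8(l) must end up as a reactant): -3.0 kcal
(b) × 2 (scale by 2 for the 2 C5H12(l)): (2)·(-41.5) = -83.0 kcal
(c) × 2 (×2 to match 2 C3H4(g) in the target): (2)·(+44.2) = +88.4 kcal
ΔH°rxn = (-1)·(+3.0) + (2)·(-41.5) + (2)·(+44.2) = 2.4 kcal

ΔH°rxn = 2.4 kcal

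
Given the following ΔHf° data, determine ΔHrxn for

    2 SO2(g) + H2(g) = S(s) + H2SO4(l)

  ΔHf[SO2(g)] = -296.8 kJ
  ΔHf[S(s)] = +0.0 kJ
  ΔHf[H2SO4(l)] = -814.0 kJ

Products: 1·(+0.0) + 1·(-814.0) = -814.0
Reactants: 2·(-296.8) + 1·(+0.0) = -593.6
ΔHrxn = (-814.0) − (-593.6) = -220.4 kJ

ΔHrxn = -220.4 kJ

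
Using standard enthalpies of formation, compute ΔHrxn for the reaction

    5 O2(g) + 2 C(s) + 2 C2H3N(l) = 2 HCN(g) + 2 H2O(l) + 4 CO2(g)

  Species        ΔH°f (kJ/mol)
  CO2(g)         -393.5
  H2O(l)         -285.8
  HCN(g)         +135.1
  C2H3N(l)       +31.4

ΔHrxn = -1938.2 kJ/mol

Products: 2·(+135.1) + 2·(-285.8) + 4·(-393.5) = -1875.4
Reactants: 5·(+0.0) + 2·(+0.0) + 2·(+31.4) = +62.8
ΔHrxn = (-1875.4) − (+62.8) = -1938.2 kJ/mol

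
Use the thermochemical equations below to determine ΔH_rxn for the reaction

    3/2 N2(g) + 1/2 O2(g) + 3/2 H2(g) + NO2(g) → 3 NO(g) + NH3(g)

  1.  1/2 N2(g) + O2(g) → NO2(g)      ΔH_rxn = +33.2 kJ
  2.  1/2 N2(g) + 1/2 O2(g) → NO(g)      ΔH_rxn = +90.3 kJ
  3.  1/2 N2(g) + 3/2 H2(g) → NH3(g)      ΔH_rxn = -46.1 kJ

eq. 1 reversed (NO2(g) must end up as a reactant): -33.2 kJ
eq. 2 × 3 (scale by 3 for the 3 NO(g)): (3)·(+90.3) = +270.9 kJ
eq. 3 as written (NH3(g) already on the product side): -46.1 kJ
ΔH_rxn = (-33.2) + (+270.9) + (-46.1) = 191.6 kJ

ΔH_rxn = 191.6 kJ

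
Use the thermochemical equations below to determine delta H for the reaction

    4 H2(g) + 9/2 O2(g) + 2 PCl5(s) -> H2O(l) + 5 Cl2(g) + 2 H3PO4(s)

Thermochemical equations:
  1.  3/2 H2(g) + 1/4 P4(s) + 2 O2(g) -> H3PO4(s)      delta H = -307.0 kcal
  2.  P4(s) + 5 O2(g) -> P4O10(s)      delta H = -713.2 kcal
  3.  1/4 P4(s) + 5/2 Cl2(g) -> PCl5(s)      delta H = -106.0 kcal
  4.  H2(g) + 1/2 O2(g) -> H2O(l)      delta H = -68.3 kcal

eq. 1 × 2 (×2 to match 2 H3PO4(s) in the target): (2)·(-307.0) = -614.0 kcal
eq. 2: not needed (P4O10(s) appears nowhere else).
eq. 3 reversed and × 2 (PCl5(s) must end up as a reactant; scale by 2 for the 2 PCl5(s)): (-2)·(-106.0) = +212.0 kcal
eq. 4 as written (H2O(l) already on the product side): -68.3 kcal
delta H = (-614.0) + (+212.0) + (-68.3) = -470.3 kcal

delta H = -470.3 kcal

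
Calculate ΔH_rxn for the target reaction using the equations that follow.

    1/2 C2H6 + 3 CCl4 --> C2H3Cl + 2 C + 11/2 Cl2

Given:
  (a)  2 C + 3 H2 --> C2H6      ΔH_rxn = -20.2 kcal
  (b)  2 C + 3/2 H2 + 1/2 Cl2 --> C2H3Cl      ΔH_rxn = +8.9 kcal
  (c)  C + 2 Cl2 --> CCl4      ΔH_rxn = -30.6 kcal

(a) reversed and × 1/2: (-1/2)·(-20.2) = +10.1 kcal
(b) as written: +8.9 kcal
(c) reversed and × 3: (-3)·(-30.6) = +91.8 kcal
ΔH_rxn = (+10.1) + (+8.9) + (+91.8) = 110.8 kcal

ΔH_rxn = 110.8 kcal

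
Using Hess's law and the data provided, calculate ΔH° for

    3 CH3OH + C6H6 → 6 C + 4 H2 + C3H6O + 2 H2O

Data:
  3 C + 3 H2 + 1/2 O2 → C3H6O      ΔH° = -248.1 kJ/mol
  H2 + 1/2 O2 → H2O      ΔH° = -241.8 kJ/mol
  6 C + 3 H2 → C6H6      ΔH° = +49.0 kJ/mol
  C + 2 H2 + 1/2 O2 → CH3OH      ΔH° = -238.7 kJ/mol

equation 1 as written (C3H6O already on the product side): -248.1 kJ/mol
equation 2 × 2 (scale by 2 for the 2 H2O): (2)·(-241.8) = -483.6 kJ/mol
equation 3 reversed (reverse to put C6H6 on the reactant side): -49.0 kJ/mol
equation 4 reversed and × 3 (reverse to put CH3OH on the reactant side; ×3 to match 3 CH3OH in the target): (-3)·(-238.7) = +716.1 kJ/mol
By Hess's law, ΔH° = (-248.1) + (-483.6) + (-49.0) + (+716.1) = -64.6 kJ/mol

ΔH° = -64.6 kJ/mol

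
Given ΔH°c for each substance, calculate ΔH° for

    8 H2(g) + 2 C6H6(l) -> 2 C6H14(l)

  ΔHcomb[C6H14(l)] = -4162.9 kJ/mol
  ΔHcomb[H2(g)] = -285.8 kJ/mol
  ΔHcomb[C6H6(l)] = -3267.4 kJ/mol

With combustion enthalpies, reactants minus products:
= [8·(-285.8) + 2·(-3267.4)] − [2·(-4162.9)]
= -495.4 kJ/mol

ΔH° = -495.4 kJ/mol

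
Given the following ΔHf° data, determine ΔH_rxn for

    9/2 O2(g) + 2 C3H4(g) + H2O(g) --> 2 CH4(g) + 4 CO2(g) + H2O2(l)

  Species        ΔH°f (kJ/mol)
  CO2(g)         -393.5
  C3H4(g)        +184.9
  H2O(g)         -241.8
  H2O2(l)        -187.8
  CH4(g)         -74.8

ΔH_rxn = -2039.4 kJ/mol

ΔH°rxn = Σ nΔHf°(products) − Σ nΔHf°(reactants).
Products: 2·(-74.8) + 4·(-393.5) + 1·(-187.8) = -1911.4
Reactants: 9/2·(+0.0) + 2·(+184.9) + 1·(-241.8) = +128.0
ΔH_rxn = (-1911.4) − (+128.0) = -2039.4 kJ/mol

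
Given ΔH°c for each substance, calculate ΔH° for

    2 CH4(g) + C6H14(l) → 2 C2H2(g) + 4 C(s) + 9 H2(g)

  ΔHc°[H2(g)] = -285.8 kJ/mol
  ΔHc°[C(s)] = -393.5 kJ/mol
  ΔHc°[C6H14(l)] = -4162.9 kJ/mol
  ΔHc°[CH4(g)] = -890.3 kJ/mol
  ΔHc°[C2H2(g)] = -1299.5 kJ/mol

Using ΔH = Σ nΔHc°(reactants) − Σ nΔHc°(products):
= [2·(-890.3) + 1·(-4162.9)] − [2·(-1299.5) + 4·(-393.5) + 9·(-285.8)]
= 801.7 kJ/mol

ΔH° = 801.7 kJ/mol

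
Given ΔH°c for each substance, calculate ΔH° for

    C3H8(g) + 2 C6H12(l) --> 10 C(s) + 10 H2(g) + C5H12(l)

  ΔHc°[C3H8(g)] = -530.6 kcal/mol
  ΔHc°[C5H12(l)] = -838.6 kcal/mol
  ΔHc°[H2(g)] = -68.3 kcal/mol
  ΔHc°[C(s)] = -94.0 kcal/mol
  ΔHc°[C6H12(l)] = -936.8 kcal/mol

ΔH° = 57.4 kcal/mol

Using ΔH = Σ nΔHc°(reactants) − Σ nΔHc°(products):
= [1·(-530.6) + 2·(-936.8)] − [10·(-94.0) + 10·(-68.3) + 1·(-838.6)]
= 57.4 kcal/mol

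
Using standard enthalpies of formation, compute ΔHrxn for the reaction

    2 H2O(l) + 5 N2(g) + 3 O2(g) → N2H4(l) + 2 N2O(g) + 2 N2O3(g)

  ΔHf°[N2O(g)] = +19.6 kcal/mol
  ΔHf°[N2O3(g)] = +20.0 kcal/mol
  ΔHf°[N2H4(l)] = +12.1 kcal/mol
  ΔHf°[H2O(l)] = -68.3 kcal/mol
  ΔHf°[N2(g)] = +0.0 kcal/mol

ΔHrxn = 227.9 kcal/mol

Products: 1·(+12.1) + 2·(+19.6) + 2·(+20.0) = +91.3
Reactants: 2·(-68.3) + 5·(+0.0) + 3·(+0.0) = -136.6
ΔHrxn = (+91.3) − (-136.6) = 227.9 kcal/mol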